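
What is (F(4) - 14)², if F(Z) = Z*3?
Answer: 4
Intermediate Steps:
F(Z) = 3*Z
(F(4) - 14)² = (3*4 - 14)² = (12 - 14)² = (-2)² = 4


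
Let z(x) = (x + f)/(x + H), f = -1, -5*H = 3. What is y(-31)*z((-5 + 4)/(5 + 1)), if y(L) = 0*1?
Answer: 0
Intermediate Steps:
H = -⅗ (H = -⅕*3 = -⅗ ≈ -0.60000)
z(x) = (-1 + x)/(-⅗ + x) (z(x) = (x - 1)/(x - ⅗) = (-1 + x)/(-⅗ + x))
y(L) = 0
y(-31)*z((-5 + 4)/(5 + 1)) = 0*(5*(-1 + (-5 + 4)/(5 + 1))/(-3 + 5*((-5 + 4)/(5 + 1)))) = 0*(5*(-1 - 1/6)/(-3 + 5*(-1/6))) = 0*(5*(-1 - 1*⅙)/(-3 + 5*(-1*⅙))) = 0*(5*(-1 - ⅙)/(-3 + 5*(-⅙))) = 0*(5*(-7/6)/(-3 - ⅚)) = 0*(5*(-7/6)/(-23/6)) = 0*(5*(-6/23)*(-7/6)) = 0*(35/23) = 0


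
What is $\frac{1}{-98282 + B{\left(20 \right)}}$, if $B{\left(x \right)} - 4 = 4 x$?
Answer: $- \frac{1}{98198} \approx -1.0184 \cdot 10^{-5}$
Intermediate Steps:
$B{\left(x \right)} = 4 + 4 x$
$\frac{1}{-98282 + B{\left(20 \right)}} = \frac{1}{-98282 + \left(4 + 4 \cdot 20\right)} = \frac{1}{-98282 + \left(4 + 80\right)} = \frac{1}{-98282 + 84} = \frac{1}{-98198} = - \frac{1}{98198}$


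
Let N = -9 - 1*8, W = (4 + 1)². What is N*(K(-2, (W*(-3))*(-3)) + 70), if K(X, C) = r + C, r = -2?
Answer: -4981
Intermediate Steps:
W = 25 (W = 5² = 25)
K(X, C) = -2 + C
N = -17 (N = -9 - 8 = -17)
N*(K(-2, (W*(-3))*(-3)) + 70) = -17*((-2 + (25*(-3))*(-3)) + 70) = -17*((-2 - 75*(-3)) + 70) = -17*((-2 + 225) + 70) = -17*(223 + 70) = -17*293 = -4981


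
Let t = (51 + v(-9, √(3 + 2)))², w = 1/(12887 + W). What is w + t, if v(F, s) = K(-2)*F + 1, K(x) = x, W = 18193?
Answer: 152292001/31080 ≈ 4900.0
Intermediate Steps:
w = 1/31080 (w = 1/(12887 + 18193) = 1/31080 ≈ 3.2175e-5)
v(F, s) = 1 - 2*F (v(F, s) = -2*F + 1 = 1 - 2*F)
t = 4900 (t = (51 + (1 - 2*(-9)))² = (51 + (1 + 18))² = (51 + 19)² = 70² = 4900)
w + t = 1/31080 + 4900 = 152292001/31080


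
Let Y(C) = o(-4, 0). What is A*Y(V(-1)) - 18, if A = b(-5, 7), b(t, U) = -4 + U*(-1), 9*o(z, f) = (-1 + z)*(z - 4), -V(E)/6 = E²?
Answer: -602/9 ≈ -66.889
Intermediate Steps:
V(E) = -6*E²
o(z, f) = (-1 + z)*(-4 + z)/9 (o(z, f) = ((-1 + z)*(z - 4))/9 = ((-1 + z)*(-4 + z))/9 = (-1 + z)*(-4 + z)/9)
b(t, U) = -4 - U
Y(C) = 40/9 (Y(C) = 4/9 - 5/9*(-4) + (⅑)*(-4)² = 4/9 + 20/9 + (⅑)*16 = 4/9 + 20/9 + 16/9 = 40/9)
A = -11 (A = -4 - 1*7 = -4 - 7 = -11)
A*Y(V(-1)) - 18 = -11*40/9 - 18 = -440/9 - 18 = -602/9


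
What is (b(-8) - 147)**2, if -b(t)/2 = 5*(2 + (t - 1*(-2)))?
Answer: 11449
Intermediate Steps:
b(t) = -40 - 10*t (b(t) = -10*(2 + (t - 1*(-2))) = -10*(2 + (t + 2)) = -10*(2 + (2 + t)) = -10*(4 + t) = -2*(20 + 5*t) = -40 - 10*t)
(b(-8) - 147)**2 = ((-40 - 10*(-8)) - 147)**2 = ((-40 + 80) - 147)**2 = (40 - 147)**2 = (-107)**2 = 11449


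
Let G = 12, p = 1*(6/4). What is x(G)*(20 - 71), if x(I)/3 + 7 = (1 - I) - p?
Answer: 5967/2 ≈ 2983.5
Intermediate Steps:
p = 3/2 (p = 1*(6*(1/4)) = 1*(3/2) = 3/2 ≈ 1.5000)
x(I) = -45/2 - 3*I (x(I) = -21 + 3*((1 - I) - 1*3/2) = -21 + 3*((1 - I) - 3/2) = -21 + 3*(-1/2 - I) = -21 + (-3/2 - 3*I) = -45/2 - 3*I)
x(G)*(20 - 71) = (-45/2 - 3*12)*(20 - 71) = (-45/2 - 36)*(-51) = -117/2*(-51) = 5967/2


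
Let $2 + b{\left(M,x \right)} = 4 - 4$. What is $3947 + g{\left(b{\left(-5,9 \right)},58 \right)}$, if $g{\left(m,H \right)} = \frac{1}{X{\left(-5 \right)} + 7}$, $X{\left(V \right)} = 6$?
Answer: $\frac{51312}{13} \approx 3947.1$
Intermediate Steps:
$b{\left(M,x \right)} = -2$ ($b{\left(M,x \right)} = -2 + \left(4 - 4\right) = -2 + 0 = -2$)
$g{\left(m,H \right)} = \frac{1}{13}$ ($g{\left(m,H \right)} = \frac{1}{6 + 7} = \frac{1}{13}$)
$3947 + g{\left(b{\left(-5,9 \right)},58 \right)} = 3947 + \frac{1}{13} = \frac{51312}{13}$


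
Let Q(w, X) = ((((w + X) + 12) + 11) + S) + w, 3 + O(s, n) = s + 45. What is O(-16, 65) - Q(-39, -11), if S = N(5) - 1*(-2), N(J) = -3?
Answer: 93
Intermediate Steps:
S = -1 (S = -3 - 1*(-2) = -3 + 2 = -1)
O(s, n) = 42 + s (O(s, n) = -3 + (s + 45) = -3 + (45 + s) = 42 + s)
Q(w, X) = 22 + X + 2*w (Q(w, X) = ((((w + X) + 12) + 11) - 1) + w = ((((X + w) + 12) + 11) - 1) + w = (((12 + X + w) + 11) - 1) + w = ((23 + X + w) - 1) + w = (22 + X + w) + w = 22 + X + 2*w)
O(-16, 65) - Q(-39, -11) = (42 - 16) - (22 - 11 + 2*(-39)) = 26 - (22 - 11 - 78) = 26 - 1*(-67) = 26 + 67 = 93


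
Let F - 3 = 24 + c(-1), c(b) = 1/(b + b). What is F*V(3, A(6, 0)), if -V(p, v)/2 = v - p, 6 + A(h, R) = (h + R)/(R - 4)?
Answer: 1113/2 ≈ 556.50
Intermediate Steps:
A(h, R) = -6 + (R + h)/(-4 + R) (A(h, R) = -6 + (h + R)/(R - 4) = -6 + (R + h)/(-4 + R))
V(p, v) = -2*v + 2*p (V(p, v) = -2*(v - p) = -2*v + 2*p)
c(b) = 1/(2*b)
F = 53/2 (F = 3 + (24 + (½)/(-1)) = 3 + (24 + (½)*(-1)) = 3 + (24 - ½) = 3 + 47/2 = 53/2 ≈ 26.500)
F*V(3, A(6, 0)) = 53*(-2*(24 + 6 - 5*0)/(-4 + 0) + 2*3)/2 = 53*(-2*(24 + 6 + 0)/(-4) + 6)/2 = 53*(-(-1)*30/2 + 6)/2 = 53*(-2*(-15/2) + 6)/2 = 53*(15 + 6)/2 = (53/2)*21 = 1113/2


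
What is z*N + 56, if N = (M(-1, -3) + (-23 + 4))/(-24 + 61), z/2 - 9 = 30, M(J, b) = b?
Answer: 356/37 ≈ 9.6216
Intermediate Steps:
z = 78 (z = 18 + 2*30 = 18 + 60 = 78)
N = -22/37 (N = (-3 + (-23 + 4))/(-24 + 61) = (-3 - 19)/37 = -22*1/37 = -22/37 ≈ -0.59459)
z*N + 56 = 78*(-22/37) + 56 = -1716/37 + 56 = 356/37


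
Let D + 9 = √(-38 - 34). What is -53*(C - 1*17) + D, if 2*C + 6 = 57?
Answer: -919/2 + 6*I*√2 ≈ -459.5 + 8.4853*I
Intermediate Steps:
C = 51/2 (C = -3 + (½)*57 = -3 + 57/2 = 51/2 ≈ 25.500)
D = -9 + 6*I*√2 (D = -9 + √(-38 - 34) = -9 + √(-72) = -9 + 6*I*√2 ≈ -9.0 + 8.4853*I)
-53*(C - 1*17) + D = -53*(51/2 - 1*17) + (-9 + 6*I*√2) = -53*(51/2 - 17) + (-9 + 6*I*√2) = -53*17/2 + (-9 + 6*I*√2) = -901/2 + (-9 + 6*I*√2) = -919/2 + 6*I*√2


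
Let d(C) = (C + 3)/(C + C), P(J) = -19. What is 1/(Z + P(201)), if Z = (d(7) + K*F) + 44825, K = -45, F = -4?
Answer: 7/314907 ≈ 2.2229e-5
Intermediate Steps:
d(C) = (3 + C)/(2*C) (d(C) = (3 + C)/((2*C)) = (3 + C)*(1/(2*C)) = (3 + C)/(2*C))
Z = 315040/7 (Z = ((½)*(3 + 7)/7 - 45*(-4)) + 44825 = ((½)*(⅐)*10 + 180) + 44825 = (5/7 + 180) + 44825 = 1265/7 + 44825 = 315040/7 ≈ 45006.)
1/(Z + P(201)) = 1/(315040/7 - 19) = 1/(314907/7) = 7/314907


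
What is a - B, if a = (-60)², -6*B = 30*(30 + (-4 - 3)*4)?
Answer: 3610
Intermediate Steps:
B = -10 (B = -5*(30 + (-4 - 3)*4) = -5*(30 - 7*4) = -5*(30 - 28) = -5*2 = -⅙*60 = -10)
a = 3600
a - B = 3600 - 1*(-10) = 3600 + 10 = 3610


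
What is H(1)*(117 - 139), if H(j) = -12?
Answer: 264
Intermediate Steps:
H(1)*(117 - 139) = -12*(117 - 139) = -12*(-22) = 264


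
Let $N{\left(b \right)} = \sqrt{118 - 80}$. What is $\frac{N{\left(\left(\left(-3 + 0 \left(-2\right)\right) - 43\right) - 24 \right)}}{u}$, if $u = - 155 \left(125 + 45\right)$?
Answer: $- \frac{\sqrt{38}}{26350} \approx -0.00023394$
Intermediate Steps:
$N{\left(b \right)} = \sqrt{38}$
$u = -26350$ ($u = \left(-155\right) 170 = -26350$)
$\frac{N{\left(\left(\left(-3 + 0 \left(-2\right)\right) - 43\right) - 24 \right)}}{u} = \frac{\sqrt{38}}{-26350} = \sqrt{38} \left(- \frac{1}{26350}\right) = - \frac{\sqrt{38}}{26350}$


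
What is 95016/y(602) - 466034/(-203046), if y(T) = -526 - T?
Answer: -9092506/110967 ≈ -81.939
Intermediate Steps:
95016/y(602) - 466034/(-203046) = 95016/(-526 - 1*602) - 466034/(-203046) = 95016/(-526 - 602) - 466034*(-1/203046) = 95016/(-1128) + 5419/2361 = 95016*(-1/1128) + 5419/2361 = -3959/47 + 5419/2361 = -9092506/110967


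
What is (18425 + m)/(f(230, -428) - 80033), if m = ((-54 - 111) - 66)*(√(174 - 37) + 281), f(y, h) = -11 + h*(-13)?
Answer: 23243/37240 + 33*√137/10640 ≈ 0.66044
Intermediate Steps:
f(y, h) = -11 - 13*h
m = -64911 - 231*√137 (m = (-165 - 66)*(√137 + 281) = -231*(281 + √137) = -64911 - 231*√137 ≈ -67615.)
(18425 + m)/(f(230, -428) - 80033) = (18425 + (-64911 - 231*√137))/((-11 - 13*(-428)) - 80033) = (-46486 - 231*√137)/((-11 + 5564) - 80033) = (-46486 - 231*√137)/(5553 - 80033) = (-46486 - 231*√137)/(-74480) = (-46486 - 231*√137)*(-1/74480) = 23243/37240 + 33*√137/10640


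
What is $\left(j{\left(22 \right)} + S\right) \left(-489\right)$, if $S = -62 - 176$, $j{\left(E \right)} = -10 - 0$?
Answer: $121272$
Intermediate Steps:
$j{\left(E \right)} = -10$ ($j{\left(E \right)} = -10 + 0 = -10$)
$S = -238$ ($S = -62 - 176 = -238$)
$\left(j{\left(22 \right)} + S\right) \left(-489\right) = \left(-10 - 238\right) \left(-489\right) = \left(-248\right) \left(-489\right) = 121272$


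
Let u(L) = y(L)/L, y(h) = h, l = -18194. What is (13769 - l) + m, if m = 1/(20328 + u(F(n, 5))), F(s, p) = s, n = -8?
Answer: 649775828/20329 ≈ 31963.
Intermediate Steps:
u(L) = 1 (u(L) = L/L = 1)
m = 1/20329 (m = 1/(20328 + 1) = 1/20329 ≈ 4.9191e-5)
(13769 - l) + m = (13769 - 1*(-18194)) + 1/20329 = (13769 + 18194) + 1/20329 = 31963 + 1/20329 = 649775828/20329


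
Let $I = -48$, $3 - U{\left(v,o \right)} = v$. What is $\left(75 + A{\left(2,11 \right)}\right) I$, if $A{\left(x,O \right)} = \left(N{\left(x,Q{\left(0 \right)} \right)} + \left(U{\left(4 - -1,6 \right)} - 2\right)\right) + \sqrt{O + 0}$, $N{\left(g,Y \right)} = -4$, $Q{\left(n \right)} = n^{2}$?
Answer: $-3216 - 48 \sqrt{11} \approx -3375.2$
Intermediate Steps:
$U{\left(v,o \right)} = 3 - v$
$A{\left(x,O \right)} = -8 + \sqrt{O}$ ($A{\left(x,O \right)} = \left(-4 + \left(\left(3 - \left(4 - -1\right)\right) - 2\right)\right) + \sqrt{O + 0} = \left(-4 + \left(\left(3 - \left(4 + 1\right)\right) - 2\right)\right) + \sqrt{O} = \left(-4 + \left(\left(3 - 5\right) - 2\right)\right) + \sqrt{O} = \left(-4 - 4\right) + \sqrt{O} = -8 + \sqrt{O}$)
$\left(75 + A{\left(2,11 \right)}\right) I = \left(75 - \left(8 - \sqrt{11}\right)\right) \left(-48\right) = \left(67 + \sqrt{11}\right) \left(-48\right) = -3216 - 48 \sqrt{11}$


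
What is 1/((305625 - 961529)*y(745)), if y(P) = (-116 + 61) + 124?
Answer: -1/45257376 ≈ -2.2096e-8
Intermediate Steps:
y(P) = 69 (y(P) = -55 + 124 = 69)
1/((305625 - 961529)*y(745)) = 1/((305625 - 961529)*69) = (1/69)/(-655904) = -1/655904*1/69 = -1/45257376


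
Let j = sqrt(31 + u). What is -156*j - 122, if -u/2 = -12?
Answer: -122 - 156*sqrt(55) ≈ -1278.9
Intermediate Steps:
u = 24 (u = -2*(-12) = 24)
j = sqrt(55) (j = sqrt(31 + 24) = sqrt(55) ≈ 7.4162)
-156*j - 122 = -156*sqrt(55) - 122 = -122 - 156*sqrt(55)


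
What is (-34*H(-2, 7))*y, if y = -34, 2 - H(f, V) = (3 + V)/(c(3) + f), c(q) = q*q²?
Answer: 9248/5 ≈ 1849.6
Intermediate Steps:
c(q) = q³
H(f, V) = 2 - (3 + V)/(27 + f) (H(f, V) = 2 - (3 + V)/(3³ + f) = 2 - (3 + V)/(27 + f))
(-34*H(-2, 7))*y = -34*(51 - 1*7 + 2*(-2))/(27 - 2)*(-34) = -34*(51 - 7 - 4)/25*(-34) = -34*40/25*(-34) = -34*8/5*(-34) = -272/5*(-34) = 9248/5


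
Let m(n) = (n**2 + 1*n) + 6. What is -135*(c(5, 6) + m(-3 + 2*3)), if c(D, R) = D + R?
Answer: -3915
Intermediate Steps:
m(n) = 6 + n + n**2 (m(n) = (n**2 + n) + 6 = (n + n**2) + 6 = 6 + n + n**2)
-135*(c(5, 6) + m(-3 + 2*3)) = -135*((5 + 6) + (6 + (-3 + 2*3) + (-3 + 2*3)**2)) = -135*(11 + (6 + (-3 + 6) + (-3 + 6)**2)) = -135*(11 + (6 + 3 + 3**2)) = -135*(11 + (6 + 3 + 9)) = -135*(11 + 18) = -135*29 = -3915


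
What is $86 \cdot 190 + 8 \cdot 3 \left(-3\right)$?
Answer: $16268$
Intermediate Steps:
$86 \cdot 190 + 8 \cdot 3 \left(-3\right) = 16340 + 24 \left(-3\right) = 16340 - 72 = 16268$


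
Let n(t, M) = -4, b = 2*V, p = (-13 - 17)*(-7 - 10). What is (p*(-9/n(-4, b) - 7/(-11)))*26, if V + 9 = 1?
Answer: 421005/11 ≈ 38273.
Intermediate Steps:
V = -8 (V = -9 + 1 = -8)
p = 510 (p = -30*(-17) = 510)
b = -16 (b = 2*(-8) = -16)
(p*(-9/n(-4, b) - 7/(-11)))*26 = (510*(-9/(-4) - 7/(-11)))*26 = (510*(-9*(-1/4) - 7*(-1/11)))*26 = (510*(9/4 + 7/11))*26 = (510*(127/44))*26 = (32385/22)*26 = 421005/11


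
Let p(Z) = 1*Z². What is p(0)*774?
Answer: 0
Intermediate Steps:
p(Z) = Z²
p(0)*774 = 0²*774 = 0*774 = 0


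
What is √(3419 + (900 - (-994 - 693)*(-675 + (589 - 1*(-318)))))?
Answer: 3*√43967 ≈ 629.05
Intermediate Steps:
√(3419 + (900 - (-994 - 693)*(-675 + (589 - 1*(-318))))) = √(3419 + (900 - (-1687)*(-675 + (589 + 318)))) = √(3419 + (900 - (-1687)*(-675 + 907))) = √(3419 + (900 - (-1687)*232)) = √(3419 + (900 - 1*(-391384))) = √(3419 + (900 + 391384)) = √(3419 + 392284) = √395703 = 3*√43967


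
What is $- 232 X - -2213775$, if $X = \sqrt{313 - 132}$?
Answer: $2213775 - 232 \sqrt{181} \approx 2.2107 \cdot 10^{6}$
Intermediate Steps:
$X = \sqrt{181} \approx 13.454$
$- 232 X - -2213775 = - 232 \sqrt{181} - -2213775 = - 232 \sqrt{181} + 2213775 = 2213775 - 232 \sqrt{181}$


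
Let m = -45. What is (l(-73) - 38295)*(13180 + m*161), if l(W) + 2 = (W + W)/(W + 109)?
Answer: -4091701765/18 ≈ -2.2732e+8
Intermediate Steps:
l(W) = -2 + 2*W/(109 + W) (l(W) = -2 + (W + W)/(W + 109) = -2 + (2*W)/(109 + W) = -2 + 2*W/(109 + W))
(l(-73) - 38295)*(13180 + m*161) = (-218/(109 - 73) - 38295)*(13180 - 45*161) = (-218/36 - 38295)*(13180 - 7245) = (-218*1/36 - 38295)*5935 = (-109/18 - 38295)*5935 = -689419/18*5935 = -4091701765/18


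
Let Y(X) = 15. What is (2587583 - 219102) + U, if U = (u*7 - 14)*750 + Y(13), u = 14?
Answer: 2431496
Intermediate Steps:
U = 63015 (U = (14*7 - 14)*750 + 15 = (98 - 14)*750 + 15 = 84*750 + 15 = 63000 + 15 = 63015)
(2587583 - 219102) + U = (2587583 - 219102) + 63015 = 2368481 + 63015 = 2431496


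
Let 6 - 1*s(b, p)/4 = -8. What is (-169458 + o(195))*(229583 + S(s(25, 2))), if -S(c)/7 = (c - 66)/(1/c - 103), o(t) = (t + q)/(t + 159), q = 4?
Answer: -448723716028389/11534 ≈ -3.8904e+10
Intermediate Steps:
s(b, p) = 56 (s(b, p) = 24 - 4*(-8) = 24 + 32 = 56)
o(t) = (4 + t)/(159 + t) (o(t) = (t + 4)/(t + 159) = (4 + t)/(159 + t))
S(c) = -7*(-66 + c)/(-103 + 1/c) (S(c) = -7*(c - 66)/(1/c - 103) = -7*(-66 + c)/(-103 + 1/c))
(-169458 + o(195))*(229583 + S(s(25, 2))) = (-169458 + (4 + 195)/(159 + 195))*(229583 + 7*56*(-66 + 56)/(-1 + 103*56)) = (-169458 + 199/354)*(229583 + 7*56*(-10)/(-1 + 5768)) = (-169458 + (1/354)*199)*(229583 + 7*56*(-10)/5767) = (-169458 + 199/354)*(229583 + 7*56*(1/5767)*(-10)) = -59987933*(229583 - 3920/5767)/354 = -59987933/354*1324001241/5767 = -448723716028389/11534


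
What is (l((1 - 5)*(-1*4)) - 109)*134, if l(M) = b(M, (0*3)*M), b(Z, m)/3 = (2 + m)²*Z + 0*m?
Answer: 11122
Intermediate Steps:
b(Z, m) = 3*Z*(2 + m)² (b(Z, m) = 3*((2 + m)²*Z + 0*m) = 3*(Z*(2 + m)² + 0) = 3*(Z*(2 + m)²) = 3*Z*(2 + m)²)
l(M) = 12*M (l(M) = 3*M*(2 + (0*3)*M)² = 3*M*(2 + 0*M)² = 3*M*(2 + 0)² = 3*M*2² = 3*M*4 = 12*M)
(l((1 - 5)*(-1*4)) - 109)*134 = (12*((1 - 5)*(-1*4)) - 109)*134 = (12*(-4*(-4)) - 109)*134 = (12*16 - 109)*134 = (192 - 109)*134 = 83*134 = 11122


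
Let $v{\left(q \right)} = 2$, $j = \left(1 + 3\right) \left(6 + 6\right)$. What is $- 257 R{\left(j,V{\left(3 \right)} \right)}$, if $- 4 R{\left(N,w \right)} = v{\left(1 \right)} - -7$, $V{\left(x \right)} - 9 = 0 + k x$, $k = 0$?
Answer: $\frac{2313}{4} \approx 578.25$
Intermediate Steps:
$j = 48$ ($j = 4 \cdot 12 = 48$)
$V{\left(x \right)} = 9$ ($V{\left(x \right)} = 9 + \left(0 + 0 x\right) = 9 + \left(0 + 0\right) = 9 + 0 = 9$)
$R{\left(N,w \right)} = - \frac{9}{4}$ ($R{\left(N,w \right)} = - \frac{2 - -7}{4} = - \frac{2 + 7}{4} = \left(- \frac{1}{4}\right) 9 = - \frac{9}{4}$)
$- 257 R{\left(j,V{\left(3 \right)} \right)} = \left(-257\right) \left(- \frac{9}{4}\right) = \frac{2313}{4}$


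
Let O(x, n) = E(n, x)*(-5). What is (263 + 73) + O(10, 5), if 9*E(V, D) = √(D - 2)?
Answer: 336 - 10*√2/9 ≈ 334.43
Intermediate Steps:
E(V, D) = √(-2 + D)/9 (E(V, D) = √(D - 2)/9 = √(-2 + D)/9)
O(x, n) = -5*√(-2 + x)/9 (O(x, n) = (√(-2 + x)/9)*(-5) = -5*√(-2 + x)/9)
(263 + 73) + O(10, 5) = (263 + 73) - 5*√(-2 + 10)/9 = 336 - 10*√2/9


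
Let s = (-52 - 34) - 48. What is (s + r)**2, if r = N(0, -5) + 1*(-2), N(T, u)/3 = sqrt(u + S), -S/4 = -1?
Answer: 18487 - 816*I ≈ 18487.0 - 816.0*I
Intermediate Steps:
S = 4 (S = -4*(-1) = 4)
s = -134 (s = -86 - 48 = -134)
N(T, u) = 3*sqrt(4 + u) (N(T, u) = 3*sqrt(u + 4) = 3*sqrt(4 + u))
r = -2 + 3*I (r = 3*sqrt(4 - 5) + 1*(-2) = 3*sqrt(-1) - 2 = 3*I - 2 = -2 + 3*I ≈ -2.0 + 3.0*I)
(s + r)**2 = (-134 + (-2 + 3*I))**2 = (-136 + 3*I)**2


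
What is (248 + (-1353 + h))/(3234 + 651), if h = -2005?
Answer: -622/777 ≈ -0.80052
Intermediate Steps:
(248 + (-1353 + h))/(3234 + 651) = (248 + (-1353 - 2005))/(3234 + 651) = (248 - 3358)/3885 = -3110*1/3885 = -622/777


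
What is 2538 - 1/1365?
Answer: 3464369/1365 ≈ 2538.0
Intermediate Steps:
2538 - 1/1365 = 3464369/1365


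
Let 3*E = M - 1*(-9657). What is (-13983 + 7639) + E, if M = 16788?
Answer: 2471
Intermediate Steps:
E = 8815 (E = (16788 - 1*(-9657))/3 = (16788 + 9657)/3 = (⅓)*26445 = 8815)
(-13983 + 7639) + E = (-13983 + 7639) + 8815 = -6344 + 8815 = 2471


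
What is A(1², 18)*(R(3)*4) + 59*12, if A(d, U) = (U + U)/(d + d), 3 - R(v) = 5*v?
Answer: -156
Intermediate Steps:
R(v) = 3 - 5*v
A(d, U) = U/d (A(d, U) = (2*U)/((2*d)) = (2*U)*(1/(2*d)) = U/d)
A(1², 18)*(R(3)*4) + 59*12 = (18/(1²))*((3 - 5*3)*4) + 59*12 = (18/1)*((3 - 15)*4) + 708 = (18*1)*(-12*4) + 708 = 18*(-48) + 708 = -864 + 708 = -156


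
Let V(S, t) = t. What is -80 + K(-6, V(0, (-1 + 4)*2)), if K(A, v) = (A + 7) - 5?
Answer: -84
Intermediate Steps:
K(A, v) = 2 + A (K(A, v) = (7 + A) - 5 = 2 + A)
-80 + K(-6, V(0, (-1 + 4)*2)) = -80 + (2 - 6) = -80 - 4 = -84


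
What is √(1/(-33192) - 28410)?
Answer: I*√869431912762/5532 ≈ 168.55*I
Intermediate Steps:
√(1/(-33192) - 28410) = √(-1/33192 - 28410) = √(-942984721/33192) = I*√869431912762/5532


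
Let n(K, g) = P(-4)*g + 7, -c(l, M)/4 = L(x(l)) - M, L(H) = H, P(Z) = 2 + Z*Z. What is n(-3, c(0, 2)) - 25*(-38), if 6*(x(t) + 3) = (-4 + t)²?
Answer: 1125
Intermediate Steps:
x(t) = -3 + (-4 + t)²/6
P(Z) = 2 + Z²
c(l, M) = 12 + 4*M - 2*(-4 + l)²/3 (c(l, M) = -4*((-3 + (-4 + l)²/6) - M) = -4*(-3 - M + (-4 + l)²/6) = 12 + 4*M - 2*(-4 + l)²/3)
n(K, g) = 7 + 18*g (n(K, g) = (2 + (-4)²)*g + 7 = (2 + 16)*g + 7 = 18*g + 7 = 7 + 18*g)
n(-3, c(0, 2)) - 25*(-38) = (7 + 18*(12 + 4*2 - 2*(-4 + 0)²/3)) - 25*(-38) = (7 + 18*(12 + 8 - ⅔*(-4)²)) + 950 = (7 + 18*(12 + 8 - ⅔*16)) + 950 = (7 + 18*(12 + 8 - 32/3)) + 950 = (7 + 18*(28/3)) + 950 = (7 + 168) + 950 = 175 + 950 = 1125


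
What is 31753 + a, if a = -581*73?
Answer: -10660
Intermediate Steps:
a = -42413
31753 + a = 31753 - 42413 = -10660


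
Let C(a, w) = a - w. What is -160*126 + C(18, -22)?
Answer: -20120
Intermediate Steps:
-160*126 + C(18, -22) = -160*126 + (18 - 1*(-22)) = -20160 + (18 + 22) = -20160 + 40 = -20120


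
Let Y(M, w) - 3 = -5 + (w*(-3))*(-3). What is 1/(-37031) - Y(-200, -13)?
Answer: 4406688/37031 ≈ 119.00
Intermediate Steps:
Y(M, w) = -2 + 9*w (Y(M, w) = 3 + (-5 + (w*(-3))*(-3)) = 3 + (-5 - 3*w*(-3)) = 3 + (-5 + 9*w) = -2 + 9*w)
1/(-37031) - Y(-200, -13) = 1/(-37031) - (-2 + 9*(-13)) = -1/37031 - (-2 - 117) = -1/37031 - 1*(-119) = -1/37031 + 119 = 4406688/37031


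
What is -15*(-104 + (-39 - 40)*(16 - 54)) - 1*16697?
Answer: -60167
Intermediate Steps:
-15*(-104 + (-39 - 40)*(16 - 54)) - 1*16697 = -15*(-104 - 79*(-38)) - 16697 = -15*(-104 + 3002) - 16697 = -15*2898 - 16697 = -43470 - 16697 = -60167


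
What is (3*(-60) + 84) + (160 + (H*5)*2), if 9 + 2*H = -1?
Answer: 14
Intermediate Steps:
H = -5 (H = -9/2 + (½)*(-1) = -9/2 - ½ = -5)
(3*(-60) + 84) + (160 + (H*5)*2) = (3*(-60) + 84) + (160 - 5*5*2) = (-180 + 84) + (160 - 25*2) = -96 + (160 - 50) = -96 + 110 = 14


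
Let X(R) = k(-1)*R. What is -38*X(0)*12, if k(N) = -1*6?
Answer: 0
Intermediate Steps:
k(N) = -6
X(R) = -6*R
-38*X(0)*12 = -(-228)*0*12 = -38*0*12 = 0*12 = 0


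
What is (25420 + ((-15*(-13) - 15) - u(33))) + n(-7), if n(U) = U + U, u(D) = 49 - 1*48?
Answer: 25585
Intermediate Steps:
u(D) = 1 (u(D) = 49 - 48 = 1)
n(U) = 2*U
(25420 + ((-15*(-13) - 15) - u(33))) + n(-7) = (25420 + ((-15*(-13) - 15) - 1*1)) + 2*(-7) = (25420 + ((195 - 15) - 1)) - 14 = (25420 + (180 - 1)) - 14 = (25420 + 179) - 14 = 25599 - 14 = 25585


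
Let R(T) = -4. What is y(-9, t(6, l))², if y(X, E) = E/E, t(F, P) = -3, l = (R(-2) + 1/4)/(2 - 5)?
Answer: 1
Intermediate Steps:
l = 5/4 (l = (-4 + 1/4)/(2 - 5) = (-4 + ¼)/(-3) = -15/4*(-⅓) = 5/4 ≈ 1.2500)
y(X, E) = 1
y(-9, t(6, l))² = 1² = 1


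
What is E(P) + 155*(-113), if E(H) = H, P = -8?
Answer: -17523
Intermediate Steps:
E(P) + 155*(-113) = -8 + 155*(-113) = -8 - 17515 = -17523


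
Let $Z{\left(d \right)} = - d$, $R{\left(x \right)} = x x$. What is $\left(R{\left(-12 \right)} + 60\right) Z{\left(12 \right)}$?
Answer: $-2448$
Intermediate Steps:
$R{\left(x \right)} = x^{2}$
$\left(R{\left(-12 \right)} + 60\right) Z{\left(12 \right)} = \left(\left(-12\right)^{2} + 60\right) \left(\left(-1\right) 12\right) = \left(144 + 60\right) \left(-12\right) = 204 \left(-12\right) = -2448$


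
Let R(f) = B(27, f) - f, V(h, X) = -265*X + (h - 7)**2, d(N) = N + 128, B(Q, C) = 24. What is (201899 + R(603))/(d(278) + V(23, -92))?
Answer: 100660/12521 ≈ 8.0393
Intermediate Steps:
d(N) = 128 + N
V(h, X) = (-7 + h)**2 - 265*X (V(h, X) = -265*X + (-7 + h)**2 = (-7 + h)**2 - 265*X)
R(f) = 24 - f
(201899 + R(603))/(d(278) + V(23, -92)) = (201899 + (24 - 1*603))/((128 + 278) + ((-7 + 23)**2 - 265*(-92))) = (201899 + (24 - 603))/(406 + (16**2 + 24380)) = (201899 - 579)/(406 + (256 + 24380)) = 201320/(406 + 24636) = 201320/25042 = 201320*(1/25042) = 100660/12521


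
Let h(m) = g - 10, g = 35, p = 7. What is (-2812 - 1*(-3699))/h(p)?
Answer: 887/25 ≈ 35.480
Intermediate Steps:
h(m) = 25 (h(m) = 35 - 10 = 25)
(-2812 - 1*(-3699))/h(p) = (-2812 - 1*(-3699))/25 = (-2812 + 3699)*(1/25) = 887*(1/25) = 887/25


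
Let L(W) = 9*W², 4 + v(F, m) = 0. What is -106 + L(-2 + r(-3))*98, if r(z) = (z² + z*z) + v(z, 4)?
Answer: 126902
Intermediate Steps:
v(F, m) = -4 (v(F, m) = -4 + 0 = -4)
r(z) = -4 + 2*z² (r(z) = (z² + z*z) - 4 = (z² + z²) - 4 = 2*z² - 4 = -4 + 2*z²)
-106 + L(-2 + r(-3))*98 = -106 + (9*(-2 + (-4 + 2*(-3)²))²)*98 = -106 + (9*(-2 + (-4 + 2*9))²)*98 = -106 + (9*(-2 + (-4 + 18))²)*98 = -106 + (9*(-2 + 14)²)*98 = -106 + (9*12²)*98 = -106 + (9*144)*98 = -106 + 1296*98 = -106 + 127008 = 126902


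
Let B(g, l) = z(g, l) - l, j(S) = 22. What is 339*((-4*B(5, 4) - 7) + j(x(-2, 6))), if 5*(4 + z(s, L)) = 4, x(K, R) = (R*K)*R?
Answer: 74241/5 ≈ 14848.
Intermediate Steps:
x(K, R) = K*R**2 (x(K, R) = (K*R)*R = K*R**2)
z(s, L) = -16/5 (z(s, L) = -4 + (1/5)*4 = -4 + 4/5 = -16/5)
B(g, l) = -16/5 - l
339*((-4*B(5, 4) - 7) + j(x(-2, 6))) = 339*((-4*(-16/5 - 1*4) - 7) + 22) = 339*((-4*(-16/5 - 4) - 7) + 22) = 339*((-4*(-36/5) - 7) + 22) = 339*((144/5 - 7) + 22) = 339*(109/5 + 22) = 339*(219/5) = 74241/5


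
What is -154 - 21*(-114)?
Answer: 2240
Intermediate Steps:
-154 - 21*(-114) = -154 + 2394 = 2240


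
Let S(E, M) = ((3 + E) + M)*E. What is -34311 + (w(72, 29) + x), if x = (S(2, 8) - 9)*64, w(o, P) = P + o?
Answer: -33122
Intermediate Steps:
S(E, M) = E*(3 + E + M) (S(E, M) = (3 + E + M)*E = E*(3 + E + M))
x = 1088 (x = (2*(3 + 2 + 8) - 9)*64 = (2*13 - 9)*64 = (26 - 9)*64 = 17*64 = 1088)
-34311 + (w(72, 29) + x) = -34311 + ((29 + 72) + 1088) = -34311 + (101 + 1088) = -34311 + 1189 = -33122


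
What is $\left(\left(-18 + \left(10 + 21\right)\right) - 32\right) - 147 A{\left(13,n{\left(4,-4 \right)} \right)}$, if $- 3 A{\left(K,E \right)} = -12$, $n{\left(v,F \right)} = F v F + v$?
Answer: $-607$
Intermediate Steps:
$n{\left(v,F \right)} = v + v F^{2}$ ($n{\left(v,F \right)} = v F^{2} + v = v + v F^{2}$)
$A{\left(K,E \right)} = 4$ ($A{\left(K,E \right)} = \left(- \frac{1}{3}\right) \left(-12\right) = 4$)
$\left(\left(-18 + \left(10 + 21\right)\right) - 32\right) - 147 A{\left(13,n{\left(4,-4 \right)} \right)} = \left(\left(-18 + \left(10 + 21\right)\right) - 32\right) - 588 = \left(\left(-18 + 31\right) - 32\right) - 588 = \left(13 - 32\right) - 588 = -19 - 588 = -607$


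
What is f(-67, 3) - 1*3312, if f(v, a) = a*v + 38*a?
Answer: -3399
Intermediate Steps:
f(v, a) = 38*a + a*v
f(-67, 3) - 1*3312 = 3*(38 - 67) - 1*3312 = 3*(-29) - 3312 = -87 - 3312 = -3399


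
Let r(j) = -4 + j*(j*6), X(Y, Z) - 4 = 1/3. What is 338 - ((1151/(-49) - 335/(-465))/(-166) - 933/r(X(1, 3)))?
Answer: 42718273117/123303306 ≈ 346.45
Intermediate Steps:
X(Y, Z) = 13/3 (X(Y, Z) = 4 + 1/3 = 4 + ⅓ = 13/3)
r(j) = -4 + 6*j² (r(j) = -4 + j*(6*j) = -4 + 6*j²)
338 - ((1151/(-49) - 335/(-465))/(-166) - 933/r(X(1, 3))) = 338 - ((1151/(-49) - 335/(-465))/(-166) - 933/(-4 + 6*(13/3)²)) = 338 - ((1151*(-1/49) - 335*(-1/465))*(-1/166) - 933/(-4 + 6*(169/9))) = 338 - ((-1151/49 + 67/93)*(-1/166) - 933/(-4 + 338/3)) = 338 - (-103760/4557*(-1/166) - 933/326/3) = 338 - (51880/378231 - 933*3/326) = 338 - (51880/378231 - 2799/326) = 338 - 1*(-1041755689/123303306) = 338 + 1041755689/123303306 = 42718273117/123303306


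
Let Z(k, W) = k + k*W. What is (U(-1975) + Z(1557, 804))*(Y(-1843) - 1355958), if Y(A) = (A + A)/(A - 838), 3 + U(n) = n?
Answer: -4549264534834784/2681 ≈ -1.6969e+12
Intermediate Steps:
U(n) = -3 + n
Z(k, W) = k + W*k
Y(A) = 2*A/(-838 + A) (Y(A) = (2*A)/(-838 + A) = 2*A/(-838 + A))
(U(-1975) + Z(1557, 804))*(Y(-1843) - 1355958) = ((-3 - 1975) + 1557*(1 + 804))*(2*(-1843)/(-838 - 1843) - 1355958) = (-1978 + 1557*805)*(2*(-1843)/(-2681) - 1355958) = (-1978 + 1253385)*(2*(-1843)*(-1/2681) - 1355958) = 1251407*(3686/2681 - 1355958) = 1251407*(-3635319712/2681) = -4549264534834784/2681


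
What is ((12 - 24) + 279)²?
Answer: 71289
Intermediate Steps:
((12 - 24) + 279)² = (-12 + 279)² = 267² = 71289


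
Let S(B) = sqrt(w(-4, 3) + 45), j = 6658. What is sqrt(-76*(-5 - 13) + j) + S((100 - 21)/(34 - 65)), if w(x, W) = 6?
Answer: sqrt(51) + sqrt(8026) ≈ 96.729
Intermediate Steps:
S(B) = sqrt(51) (S(B) = sqrt(6 + 45) = sqrt(51))
sqrt(-76*(-5 - 13) + j) + S((100 - 21)/(34 - 65)) = sqrt(-76*(-5 - 13) + 6658) + sqrt(51) = sqrt(-76*(-18) + 6658) + sqrt(51) = sqrt(1368 + 6658) + sqrt(51) = sqrt(8026) + sqrt(51) = sqrt(51) + sqrt(8026)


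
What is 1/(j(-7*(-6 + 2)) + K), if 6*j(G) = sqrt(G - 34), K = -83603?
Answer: -501618/41936769655 - I*sqrt(6)/41936769655 ≈ -1.1961e-5 - 5.8409e-11*I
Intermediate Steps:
j(G) = sqrt(-34 + G)/6 (j(G) = sqrt(G - 34)/6 = sqrt(-34 + G)/6)
1/(j(-7*(-6 + 2)) + K) = 1/(sqrt(-34 - 7*(-6 + 2))/6 - 83603) = 1/(sqrt(-34 - 7*(-4))/6 - 83603) = 1/(sqrt(-34 + 28)/6 - 83603) = 1/(sqrt(-6)/6 - 83603) = 1/((I*sqrt(6))/6 - 83603) = 1/(I*sqrt(6)/6 - 83603) = 1/(-83603 + I*sqrt(6)/6)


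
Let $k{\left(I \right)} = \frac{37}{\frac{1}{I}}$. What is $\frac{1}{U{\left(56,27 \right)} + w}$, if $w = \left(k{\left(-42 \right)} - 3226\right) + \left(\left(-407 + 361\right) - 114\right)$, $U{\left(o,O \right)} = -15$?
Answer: $- \frac{1}{4955} \approx -0.00020182$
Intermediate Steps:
$k{\left(I \right)} = 37 I$
$w = -4940$ ($w = \left(37 \left(-42\right) - 3226\right) + \left(\left(-407 + 361\right) - 114\right) = \left(-1554 - 3226\right) - 160 = -4780 - 160 = -4940$)
$\frac{1}{U{\left(56,27 \right)} + w} = \frac{1}{-15 - 4940} = \frac{1}{-4955} = - \frac{1}{4955}$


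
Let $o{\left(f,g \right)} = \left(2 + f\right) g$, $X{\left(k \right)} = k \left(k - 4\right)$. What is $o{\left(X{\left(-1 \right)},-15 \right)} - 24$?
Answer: $-129$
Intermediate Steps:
$X{\left(k \right)} = k \left(-4 + k\right)$
$o{\left(f,g \right)} = g \left(2 + f\right)$
$o{\left(X{\left(-1 \right)},-15 \right)} - 24 = - 15 \left(2 - \left(-4 - 1\right)\right) - 24 = - 15 \left(2 - -5\right) - 24 = - 15 \left(2 + 5\right) - 24 = \left(-15\right) 7 - 24 = -105 - 24 = -129$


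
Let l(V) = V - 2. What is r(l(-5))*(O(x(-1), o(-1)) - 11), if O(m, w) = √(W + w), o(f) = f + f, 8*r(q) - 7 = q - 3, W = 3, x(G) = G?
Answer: 15/4 ≈ 3.7500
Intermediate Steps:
l(V) = -2 + V
r(q) = ½ + q/8 (r(q) = 7/8 + (q - 3)/8 = 7/8 + (-3 + q)/8 = 7/8 + (-3/8 + q/8) = ½ + q/8)
o(f) = 2*f
O(m, w) = √(3 + w)
r(l(-5))*(O(x(-1), o(-1)) - 11) = (½ + (-2 - 5)/8)*(√(3 + 2*(-1)) - 11) = (½ + (⅛)*(-7))*(√(3 - 2) - 11) = (½ - 7/8)*(√1 - 11) = -3*(1 - 11)/8 = -3/8*(-10) = 15/4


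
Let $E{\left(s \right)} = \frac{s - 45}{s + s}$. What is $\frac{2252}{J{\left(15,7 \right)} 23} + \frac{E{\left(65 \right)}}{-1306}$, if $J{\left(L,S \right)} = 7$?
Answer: $\frac{19117067}{1366729} \approx 13.987$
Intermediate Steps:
$E{\left(s \right)} = \frac{-45 + s}{2 s}$
$\frac{2252}{J{\left(15,7 \right)} 23} + \frac{E{\left(65 \right)}}{-1306} = \frac{2252}{7 \cdot 23} + \frac{\frac{1}{2} \cdot \frac{1}{65} \left(-45 + 65\right)}{-1306} = \frac{2252}{161} + \frac{1}{2} \cdot \frac{1}{65} \cdot 20 \left(- \frac{1}{1306}\right) = 2252 \cdot \frac{1}{161} + \frac{2}{13} \left(- \frac{1}{1306}\right) = \frac{2252}{161} - \frac{1}{8489} = \frac{19117067}{1366729}$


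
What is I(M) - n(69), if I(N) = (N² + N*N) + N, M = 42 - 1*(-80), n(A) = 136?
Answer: 29754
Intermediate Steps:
M = 122 (M = 42 + 80 = 122)
I(N) = N + 2*N² (I(N) = (N² + N²) + N = 2*N² + N = N + 2*N²)
I(M) - n(69) = 122*(1 + 2*122) - 1*136 = 122*(1 + 244) - 136 = 122*245 - 136 = 29890 - 136 = 29754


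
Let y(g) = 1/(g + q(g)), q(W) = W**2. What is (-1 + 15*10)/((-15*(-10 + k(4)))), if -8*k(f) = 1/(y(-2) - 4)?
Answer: 4172/4185 ≈ 0.99689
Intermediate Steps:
y(g) = 1/(g + g**2)
k(f) = 1/28 (k(f) = -1/(8*(1/((-2)*(1 - 2)) - 4)) = -1/(8*(-1/2/(-1) - 4)) = -1/(8*(-1/2*(-1) - 4)) = -1/(8*(1/2 - 4)) = -1/(8*(-7/2)) = -1/8*(-2/7) = 1/28)
(-1 + 15*10)/((-15*(-10 + k(4)))) = (-1 + 15*10)/((-15*(-10 + 1/28))) = (-1 + 150)/((-15*(-279/28))) = 149/(4185/28) = 149*(28/4185) = 4172/4185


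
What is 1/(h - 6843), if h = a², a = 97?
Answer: 1/2566 ≈ 0.00038971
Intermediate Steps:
h = 9409 (h = 97² = 9409)
1/(h - 6843) = 1/(9409 - 6843) = 1/2566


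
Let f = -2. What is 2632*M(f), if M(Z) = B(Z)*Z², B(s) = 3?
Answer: 31584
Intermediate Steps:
M(Z) = 3*Z²
2632*M(f) = 2632*(3*(-2)²) = 2632*(3*4) = 2632*12 = 31584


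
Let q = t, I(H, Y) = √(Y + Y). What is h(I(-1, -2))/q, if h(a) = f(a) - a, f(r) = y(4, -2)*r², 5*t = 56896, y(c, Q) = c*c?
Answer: -5/889 - 5*I/28448 ≈ -0.0056243 - 0.00017576*I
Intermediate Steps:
y(c, Q) = c²
I(H, Y) = √2*√Y (I(H, Y) = √(2*Y) = √2*√Y)
t = 56896/5 (t = (⅕)*56896 = 56896/5 ≈ 11379.)
q = 56896/5 ≈ 11379.
f(r) = 16*r² (f(r) = 4²*r² = 16*r²)
h(a) = -a + 16*a² (h(a) = 16*a² - a = -a + 16*a²)
h(I(-1, -2))/q = ((√2*√(-2))*(-1 + 16*(√2*√(-2))))/(56896/5) = ((√2*(I*√2))*(-1 + 16*(√2*(I*√2))))*(5/56896) = ((2*I)*(-1 + 16*(2*I)))*(5/56896) = ((2*I)*(-1 + 32*I))*(5/56896) = (2*I*(-1 + 32*I))*(5/56896) = 5*I*(-1 + 32*I)/28448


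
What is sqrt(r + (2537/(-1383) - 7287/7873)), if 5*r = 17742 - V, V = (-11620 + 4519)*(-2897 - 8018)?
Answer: I*sqrt(45934476686352785494515)/54441795 ≈ 3936.7*I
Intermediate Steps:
V = 77507415 (V = -7101*(-10915) = 77507415)
r = -77489673/5 (r = (17742 - 1*77507415)/5 = (17742 - 77507415)/5 = (1/5)*(-77489673) = -77489673/5 ≈ -1.5498e+7)
sqrt(r + (2537/(-1383) - 7287/7873)) = sqrt(-77489673/5 + (2537/(-1383) - 7287/7873)) = sqrt(-77489673/5 + (2537*(-1/1383) - 7287*1/7873)) = sqrt(-77489673/5 + (-2537/1383 - 7287/7873)) = sqrt(-77489673/5 - 30051722/10888359) = sqrt(-843735528675217/54441795) = I*sqrt(45934476686352785494515)/54441795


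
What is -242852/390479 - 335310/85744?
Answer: -75877307689/16740615688 ≈ -4.5325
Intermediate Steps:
-242852/390479 - 335310/85744 = -242852*1/390479 - 335310*1/85744 = -242852/390479 - 167655/42872 = -75877307689/16740615688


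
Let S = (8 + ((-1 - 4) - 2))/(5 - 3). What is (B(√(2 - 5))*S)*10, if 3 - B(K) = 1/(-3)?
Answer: 50/3 ≈ 16.667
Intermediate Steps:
B(K) = 10/3 (B(K) = 3 - 1/(-3) = 3 - 1*(-⅓) = 3 + ⅓ = 10/3)
S = ½ (S = (8 + (-5 - 2))/2 = (8 - 7)*(½) = 1*(½) = ½ ≈ 0.50000)
(B(√(2 - 5))*S)*10 = ((10/3)*(½))*10 = (5/3)*10 = 50/3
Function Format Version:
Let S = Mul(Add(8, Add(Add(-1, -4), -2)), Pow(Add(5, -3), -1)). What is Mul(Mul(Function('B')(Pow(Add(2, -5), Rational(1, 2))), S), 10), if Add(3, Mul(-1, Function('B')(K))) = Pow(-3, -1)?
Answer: Rational(50, 3) ≈ 16.667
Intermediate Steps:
Function('B')(K) = Rational(10, 3) (Function('B')(K) = Add(3, Mul(-1, Pow(-3, -1))) = Add(3, Mul(-1, Rational(-1, 3))) = Add(3, Rational(1, 3)) = Rational(10, 3))
S = Rational(1, 2) (S = Mul(Add(8, Add(-5, -2)), Pow(2, -1)) = Mul(Add(8, -7), Rational(1, 2)) = Mul(1, Rational(1, 2)) = Rational(1, 2) ≈ 0.50000)
Mul(Mul(Function('B')(Pow(Add(2, -5), Rational(1, 2))), S), 10) = Mul(Mul(Rational(10, 3), Rational(1, 2)), 10) = Mul(Rational(5, 3), 10) = Rational(50, 3)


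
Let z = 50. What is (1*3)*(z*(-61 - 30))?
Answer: -13650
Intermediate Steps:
(1*3)*(z*(-61 - 30)) = (1*3)*(50*(-61 - 30)) = 3*(50*(-91)) = 3*(-4550) = -13650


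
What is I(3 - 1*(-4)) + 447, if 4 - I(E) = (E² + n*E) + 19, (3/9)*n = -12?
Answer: 635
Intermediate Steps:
n = -36 (n = 3*(-12) = -36)
I(E) = -15 - E² + 36*E (I(E) = 4 - ((E² - 36*E) + 19) = 4 - (19 + E² - 36*E) = 4 + (-19 - E² + 36*E) = -15 - E² + 36*E)
I(3 - 1*(-4)) + 447 = (-15 - (3 - 1*(-4))² + 36*(3 - 1*(-4))) + 447 = (-15 - (3 + 4)² + 36*(3 + 4)) + 447 = (-15 - 1*7² + 36*7) + 447 = (-15 - 1*49 + 252) + 447 = (-15 - 49 + 252) + 447 = 188 + 447 = 635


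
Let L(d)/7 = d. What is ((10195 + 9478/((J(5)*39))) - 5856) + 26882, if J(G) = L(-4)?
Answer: 2434561/78 ≈ 31212.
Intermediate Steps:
L(d) = 7*d
J(G) = -28 (J(G) = 7*(-4) = -28)
((10195 + 9478/((J(5)*39))) - 5856) + 26882 = ((10195 + 9478/((-28*39))) - 5856) + 26882 = ((10195 + 9478/(-1092)) - 5856) + 26882 = ((10195 + 9478*(-1/1092)) - 5856) + 26882 = ((10195 - 677/78) - 5856) + 26882 = (794533/78 - 5856) + 26882 = 337765/78 + 26882 = 2434561/78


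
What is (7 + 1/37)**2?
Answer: 67600/1369 ≈ 49.379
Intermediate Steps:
(7 + 1/37)**2 = (260/37)**2 = 67600/1369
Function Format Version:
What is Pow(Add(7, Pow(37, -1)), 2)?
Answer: Rational(67600, 1369) ≈ 49.379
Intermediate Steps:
Pow(Add(7, Pow(37, -1)), 2) = Pow(Add(7, Rational(1, 37)), 2) = Pow(Rational(260, 37), 2) = Rational(67600, 1369)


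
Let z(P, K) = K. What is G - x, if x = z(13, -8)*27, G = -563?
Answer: -347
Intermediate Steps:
x = -216 (x = -8*27 = -216)
G - x = -563 - 1*(-216) = -563 + 216 = -347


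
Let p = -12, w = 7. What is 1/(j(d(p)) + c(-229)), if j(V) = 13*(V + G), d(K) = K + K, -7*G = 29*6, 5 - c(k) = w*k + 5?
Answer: 7/6775 ≈ 0.0010332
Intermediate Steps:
c(k) = -7*k (c(k) = 5 - (7*k + 5) = 5 - (5 + 7*k) = 5 + (-5 - 7*k) = -7*k)
G = -174/7 (G = -29*6/7 = -⅐*174 = -174/7 ≈ -24.857)
d(K) = 2*K
j(V) = -2262/7 + 13*V (j(V) = 13*(V - 174/7) = 13*(-174/7 + V) = -2262/7 + 13*V)
1/(j(d(p)) + c(-229)) = 1/((-2262/7 + 13*(2*(-12))) - 7*(-229)) = 1/((-2262/7 + 13*(-24)) + 1603) = 1/((-2262/7 - 312) + 1603) = 1/(-4446/7 + 1603) = 1/(6775/7) = 7/6775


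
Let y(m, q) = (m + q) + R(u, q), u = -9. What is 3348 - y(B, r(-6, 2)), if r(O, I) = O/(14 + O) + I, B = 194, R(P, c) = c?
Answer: 6303/2 ≈ 3151.5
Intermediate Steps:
r(O, I) = I + O/(14 + O) (r(O, I) = O/(14 + O) + I = I + O/(14 + O))
y(m, q) = m + 2*q (y(m, q) = (m + q) + q = m + 2*q)
3348 - y(B, r(-6, 2)) = 3348 - (194 + 2*((-6 + 14*2 + 2*(-6))/(14 - 6))) = 3348 - (194 + 2*((-6 + 28 - 12)/8)) = 3348 - (194 + 2*((1/8)*10)) = 3348 - (194 + 2*(5/4)) = 3348 - (194 + 5/2) = 3348 - 1*393/2 = 3348 - 393/2 = 6303/2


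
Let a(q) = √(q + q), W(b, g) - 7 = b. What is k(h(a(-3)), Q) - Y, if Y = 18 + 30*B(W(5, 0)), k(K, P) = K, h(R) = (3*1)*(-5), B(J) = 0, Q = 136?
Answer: -33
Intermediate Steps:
W(b, g) = 7 + b
a(q) = √2*√q (a(q) = √(2*q) = √2*√q)
h(R) = -15 (h(R) = 3*(-5) = -15)
Y = 18 (Y = 18 + 30*0 = 18 + 0 = 18)
k(h(a(-3)), Q) - Y = -15 - 1*18 = -15 - 18 = -33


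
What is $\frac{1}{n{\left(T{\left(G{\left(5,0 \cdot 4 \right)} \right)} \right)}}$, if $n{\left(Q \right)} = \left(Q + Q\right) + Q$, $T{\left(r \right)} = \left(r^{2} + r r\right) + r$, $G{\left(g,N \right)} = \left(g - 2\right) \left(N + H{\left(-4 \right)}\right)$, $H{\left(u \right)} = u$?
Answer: $\frac{1}{828} \approx 0.0012077$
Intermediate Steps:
$G{\left(g,N \right)} = \left(-4 + N\right) \left(-2 + g\right)$ ($G{\left(g,N \right)} = \left(g - 2\right) \left(N - 4\right) = \left(-2 + g\right) \left(-4 + N\right) = \left(-4 + N\right) \left(-2 + g\right)$)
$T{\left(r \right)} = r + 2 r^{2}$ ($T{\left(r \right)} = \left(r^{2} + r^{2}\right) + r = 2 r^{2} + r = r + 2 r^{2}$)
$n{\left(Q \right)} = 3 Q$ ($n{\left(Q \right)} = 2 Q + Q = 3 Q$)
$\frac{1}{n{\left(T{\left(G{\left(5,0 \cdot 4 \right)} \right)} \right)}} = \frac{1}{3 \left(8 - 20 - 2 \cdot 0 \cdot 4 + 0 \cdot 4 \cdot 5\right) \left(1 + 2 \left(8 - 20 - 2 \cdot 0 \cdot 4 + 0 \cdot 4 \cdot 5\right)\right)} = \frac{1}{3 \left(8 - 20 - 0 + 0 \cdot 5\right) \left(1 + 2 \left(8 - 20 - 0 + 0 \cdot 5\right)\right)} = \frac{1}{3 \left(8 - 20 + 0 + 0\right) \left(1 + 2 \left(8 - 20 + 0 + 0\right)\right)} = \frac{1}{3 \left(- 12 \left(1 + 2 \left(-12\right)\right)\right)} = \frac{1}{3 \left(- 12 \left(1 - 24\right)\right)} = \frac{1}{3 \left(\left(-12\right) \left(-23\right)\right)} = \frac{1}{3 \cdot 276} = \frac{1}{828}$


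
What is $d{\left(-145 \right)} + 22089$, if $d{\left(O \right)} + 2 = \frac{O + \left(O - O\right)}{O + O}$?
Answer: $\frac{44175}{2} \approx 22088.0$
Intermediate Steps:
$d{\left(O \right)} = - \frac{3}{2}$ ($d{\left(O \right)} = -2 + \frac{O + \left(O - O\right)}{O + O} = -2 + \frac{O + 0}{2 O} = -2 + O \frac{1}{2 O} = -2 + \frac{1}{2} = - \frac{3}{2}$)
$d{\left(-145 \right)} + 22089 = - \frac{3}{2} + 22089 = \frac{44175}{2}$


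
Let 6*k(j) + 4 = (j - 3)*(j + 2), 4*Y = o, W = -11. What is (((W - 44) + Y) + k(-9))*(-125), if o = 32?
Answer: 12625/3 ≈ 4208.3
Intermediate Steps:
Y = 8 (Y = (1/4)*32 = 8)
k(j) = -2/3 + (-3 + j)*(2 + j)/6 (k(j) = -2/3 + ((j - 3)*(j + 2))/6 = -2/3 + ((-3 + j)*(2 + j))/6 = -2/3 + (-3 + j)*(2 + j)/6)
(((W - 44) + Y) + k(-9))*(-125) = (((-11 - 44) + 8) + (-5/3 - 1/6*(-9) + (1/6)*(-9)**2))*(-125) = ((-55 + 8) + (-5/3 + 3/2 + (1/6)*81))*(-125) = (-47 + (-5/3 + 3/2 + 27/2))*(-125) = (-47 + 40/3)*(-125) = -101/3*(-125) = 12625/3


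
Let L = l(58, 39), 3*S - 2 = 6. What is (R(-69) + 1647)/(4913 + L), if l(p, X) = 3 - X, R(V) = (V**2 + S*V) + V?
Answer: 6155/4877 ≈ 1.2620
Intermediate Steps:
S = 8/3 (S = 2/3 + (1/3)*6 = 2/3 + 2 = 8/3 ≈ 2.6667)
R(V) = V**2 + 11*V/3 (R(V) = (V**2 + 8*V/3) + V = V**2 + 11*V/3)
L = -36 (L = 3 - 1*39 = 3 - 39 = -36)
(R(-69) + 1647)/(4913 + L) = ((1/3)*(-69)*(11 + 3*(-69)) + 1647)/(4913 - 36) = ((1/3)*(-69)*(11 - 207) + 1647)/4877 = ((1/3)*(-69)*(-196) + 1647)*(1/4877) = (4508 + 1647)*(1/4877) = 6155*(1/4877) = 6155/4877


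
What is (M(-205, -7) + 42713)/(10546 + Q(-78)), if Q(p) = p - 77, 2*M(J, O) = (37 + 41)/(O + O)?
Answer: 597943/145474 ≈ 4.1103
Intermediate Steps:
M(J, O) = 39/(2*O) (M(J, O) = ((37 + 41)/(O + O))/2 = (78/((2*O)))/2 = (78*(1/(2*O)))/2 = (39/O)/2 = 39/(2*O))
Q(p) = -77 + p
(M(-205, -7) + 42713)/(10546 + Q(-78)) = ((39/2)/(-7) + 42713)/(10546 + (-77 - 78)) = ((39/2)*(-⅐) + 42713)/(10546 - 155) = (-39/14 + 42713)/10391 = (597943/14)*(1/10391) = 597943/145474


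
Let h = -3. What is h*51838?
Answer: -155514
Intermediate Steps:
h*51838 = -3*51838 = -155514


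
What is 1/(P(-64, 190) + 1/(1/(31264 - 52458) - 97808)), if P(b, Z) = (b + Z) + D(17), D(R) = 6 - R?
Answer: 2072942753/238388395401 ≈ 0.0086956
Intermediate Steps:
P(b, Z) = -11 + Z + b (P(b, Z) = (b + Z) + (6 - 1*17) = (Z + b) + (6 - 17) = (Z + b) - 11 = -11 + Z + b)
1/(P(-64, 190) + 1/(1/(31264 - 52458) - 97808)) = 1/((-11 + 190 - 64) + 1/(1/(31264 - 52458) - 97808)) = 1/(115 + 1/(1/(-21194) - 97808)) = 1/(115 + 1/(-1/21194 - 97808)) = 1/(115 + 1/(-2072942753/21194)) = 1/(115 - 21194/2072942753) = 1/(238388395401/2072942753) = 2072942753/238388395401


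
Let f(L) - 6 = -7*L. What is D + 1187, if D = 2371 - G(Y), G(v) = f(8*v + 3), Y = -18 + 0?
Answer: 2565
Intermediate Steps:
f(L) = 6 - 7*L
Y = -18
G(v) = -15 - 56*v (G(v) = 6 - 7*(8*v + 3) = 6 - 7*(3 + 8*v) = 6 + (-21 - 56*v) = -15 - 56*v)
D = 1378 (D = 2371 - (-15 - 56*(-18)) = 2371 - (-15 + 1008) = 2371 - 1*993 = 2371 - 993 = 1378)
D + 1187 = 1378 + 1187 = 2565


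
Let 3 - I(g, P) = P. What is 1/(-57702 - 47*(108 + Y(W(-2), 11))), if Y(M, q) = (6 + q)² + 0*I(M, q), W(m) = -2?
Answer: -1/76361 ≈ -1.3096e-5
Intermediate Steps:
I(g, P) = 3 - P
Y(M, q) = (6 + q)² (Y(M, q) = (6 + q)² + 0*(3 - q) = (6 + q)² + 0 = (6 + q)²)
1/(-57702 - 47*(108 + Y(W(-2), 11))) = 1/(-57702 - 47*(108 + (6 + 11)²)) = 1/(-57702 - 47*(108 + 17²)) = 1/(-57702 - 47*(108 + 289)) = 1/(-57702 - 47*397) = 1/(-57702 - 18659) = 1/(-76361) = -1/76361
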